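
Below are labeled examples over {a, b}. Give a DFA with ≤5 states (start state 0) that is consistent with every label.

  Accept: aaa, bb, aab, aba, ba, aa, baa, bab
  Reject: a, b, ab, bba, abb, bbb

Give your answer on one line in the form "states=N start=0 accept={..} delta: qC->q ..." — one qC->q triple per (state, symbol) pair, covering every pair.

states=4 start=0 accept={0,3} delta: 0a->1 0b->2 1a->3 1b->1 2a->3 2b->0 3a->0 3b->0

Grow the machine one transition at a time. Run the examples from 0; the earliest place one falls off (shortest prefix, ties alphabetical) gets sent to the lowest-numbered state that keeps every Accept/Reject pair distinguishable — a pair clashes when both reach the same state with identical unread suffix — and to a fresh state only if none does.
a: 0a undefined. 0a->0: no, aaa/a meet in 0. Open state 1: 0a->1.
b: 0b undefined. 0b->0: no, bb/b meet in 0. 0b->1: no, bb/ab meet in 1 with "b" left. Open state 2: 0b->2.
aa: 1a undefined. 1a->0: no, aaa/a meet in 1. 1a->1: no, aaa/a meet in 1. 1a->2: no, aa/b meet in 2. Open state 3: 1a->3.
ab: 1b undefined. 1b->0: no, aba/a meet in 1. 1b->1: ok.
ba: 2a undefined. 2a->0: no, baa/a meet in 1. 2a->1: no, ba/a meet in 1. 2a->2: no, ba/b meet in 2. 2a->3: ok.
bb: 2b undefined. 2b->0: ok.
aaa: 3a undefined. 3a->0: ok.
aab: 3b undefined. 3b->0: ok.
All examples now run through 4 states with every (state, symbol) defined. Accept strings end in {0,3}, Reject strings end in {1,2}; accept={0,3}.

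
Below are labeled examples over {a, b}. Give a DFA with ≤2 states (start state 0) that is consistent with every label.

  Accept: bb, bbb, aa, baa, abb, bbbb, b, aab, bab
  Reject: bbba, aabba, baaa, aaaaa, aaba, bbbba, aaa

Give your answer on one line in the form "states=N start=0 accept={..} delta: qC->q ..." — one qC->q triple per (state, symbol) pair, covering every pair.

states=2 start=0 accept={0} delta: 0a->1 0b->0 1a->0 1b->0

Grow the machine one transition at a time. Run the examples from 0; the earliest place one falls off (shortest prefix, ties alphabetical) gets sent to the lowest-numbered state that keeps every Accept/Reject pair distinguishable — a pair clashes when both reach the same state with identical unread suffix — and to a fresh state only if none does.
a: 0a undefined. 0a->0: no, aa/aaaaa meet in 0. Open state 1: 0a->1.
b: 0b undefined. 0b->0: ok.
aa: 1a undefined. 1a->0: ok.
ab: 1b undefined. 1b->0: ok.
All examples now run through 2 states with every (state, symbol) defined. Accept strings end in {0}, Reject strings end in {1}; accept={0}.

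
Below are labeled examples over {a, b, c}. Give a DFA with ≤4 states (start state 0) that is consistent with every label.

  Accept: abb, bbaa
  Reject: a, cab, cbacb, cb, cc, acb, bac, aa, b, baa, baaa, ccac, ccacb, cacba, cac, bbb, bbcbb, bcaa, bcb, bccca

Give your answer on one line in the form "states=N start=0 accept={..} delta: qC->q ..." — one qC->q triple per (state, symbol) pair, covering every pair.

states=3 start=0 accept={2} delta: 0a->0 0b->1 0c->0 1a->0 1b->2 1c->0 2a->2 2b->0 2c->1

Grow the machine one transition at a time. Run the examples from 0; the earliest place one falls off (shortest prefix, ties alphabetical) gets sent to the lowest-numbered state that keeps every Accept/Reject pair distinguishable — a pair clashes when both reach the same state with identical unread suffix — and to a fresh state only if none does.
a: 0a undefined. 0a->0: ok.
b: 0b undefined. 0b->0: no, abb/a meet in 0. Open state 1: 0b->1.
c: 0c undefined. 0c->0: ok.
ba: 1a undefined. 1a->0: ok.
bb: 1b undefined. 1b->0: no, abb/a meet in 0. 1b->1: no, abb/cab meet in 1. Open state 2: 1b->2.
bc: 1c undefined. 1c->0: ok.
bba: 2a undefined. 2a->0: no, bbaa/a meet in 0. 2a->1: no, bbaa/a meet in 0. 2a->2: ok.
bbb: 2b undefined. 2b->0: ok.
bbc: 2c undefined. 2c->0: no, abb/bbcbb meet in 2. 2c->1: ok.
All examples now run through 3 states with every (state, symbol) defined. Accept strings end in {2}, Reject strings end in {0,1}; accept={2}.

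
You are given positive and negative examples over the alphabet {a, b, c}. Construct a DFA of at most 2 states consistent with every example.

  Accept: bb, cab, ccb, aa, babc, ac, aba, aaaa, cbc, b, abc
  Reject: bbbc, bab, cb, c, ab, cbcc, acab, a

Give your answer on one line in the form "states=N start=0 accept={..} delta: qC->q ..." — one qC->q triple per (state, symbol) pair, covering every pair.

states=2 start=0 accept={0} delta: 0a->1 0b->0 0c->1 1a->0 1b->1 1c->0

Grow the machine one transition at a time. Run the examples from 0; the earliest place one falls off (shortest prefix, ties alphabetical) gets sent to the lowest-numbered state that keeps every Accept/Reject pair distinguishable — a pair clashes when both reach the same state with identical unread suffix — and to a fresh state only if none does.
a: 0a undefined. 0a->0: no, cab/acab meet in 0 with "cab" left. Open state 1: 0a->1.
b: 0b undefined. 0b->0: ok.
c: 0c undefined. 0c->0: no, bb/bbbc meet in 0. 0c->1: ok.
aa: 1a undefined. 1a->0: ok.
ab: 1b undefined. 1b->0: no, bb/bab meet in 0. 1b->1: ok.
ac: 1c undefined. 1c->0: ok.
All examples now run through 2 states with every (state, symbol) defined. Accept strings end in {0}, Reject strings end in {1}; accept={0}.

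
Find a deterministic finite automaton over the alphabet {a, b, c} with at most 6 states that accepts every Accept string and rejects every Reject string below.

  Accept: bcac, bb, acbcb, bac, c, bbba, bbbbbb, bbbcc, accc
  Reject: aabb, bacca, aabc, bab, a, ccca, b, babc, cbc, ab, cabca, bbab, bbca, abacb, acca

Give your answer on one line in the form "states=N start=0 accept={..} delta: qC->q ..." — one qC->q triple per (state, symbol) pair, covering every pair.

State merging on the prefix tree: take the shortest (then alphabetical) example prefix whose next move is undefined and point that move at state 0, else 1, else 2, ...; a target is out if some Accept/Reject pair would then sit in one state with the same input left (inseparable). If every existing state is out, open a new one.
a: 0a undefined. 0a->0: no, bb/aabb meet in 0 with "bb" left. Open state 1: 0a->1.
b: 0b undefined. 0b->0: no, bb/b meet in 0. 0b->1: no, bb/ab meet in 1 with "b" left. Open state 2: 0b->2.
c: 0c undefined. 0c->0: ok.
aa: 1a undefined. 1a->0: no, bb/aabb meet in 2 with "b" left. 1a->1: ok.
ab: 1b undefined. 1b->0: no, c/aabc meet in 0. 1b->1: ok.
ac: 1c undefined. 1c->0: no, c/aabc meet in 0. 1c->1: no, acbcb/aabb meet in 1. 1c->2: no, bb/abacb meet in 2 with "b" left. Open state 3: 1c->3.
ba: 2a undefined. 2a->0: ok.
bb: 2b undefined. 2b->0: ok.
bc: 2c undefined. 2c->0: no, bcac/aabc meet in 3. 2c->1: no, bcac/aabc meet in 3. 2c->2: no, bbbcc/bab meet in 2. 2c->3: ok.
acb: 3b undefined. 3b->0: no, bb/abacb meet in 0. 3b->1: no, acbcb/aabb meet in 1. 3b->2: no, acbcb/bab meet in 2. 3b->3: ok.
acc: 3c undefined. 3c->0: no, acbcb/bab meet in 2. 3c->1: no, acbcb/aabb meet in 1. 3c->2: no, bb/acca meet in 0. 3c->3: no, acbcb/aabc meet in 3. Open state 4: 3c->4.
bca: 3a undefined. 3a->0: no, bcac/cabca meet in 0. 3a->1: no, bcac/aabc meet in 3. 3a->2: no, bcac/aabc meet in 3. 3a->3: ok.
acca: 4a undefined. 4a->0: no, bb/acca meet in 0. 4a->1: ok.
accc: 4c undefined. 4c->0: ok.
acbcb: 4b undefined. 4b->0: ok.
All examples now run through 5 states with every (state, symbol) defined. Accept strings end in {0,4}, Reject strings end in {1,2,3}; accept={0,4}.

states=5 start=0 accept={0,4} delta: 0a->1 0b->2 0c->0 1a->1 1b->1 1c->3 2a->0 2b->0 2c->3 3a->3 3b->3 3c->4 4a->1 4b->0 4c->0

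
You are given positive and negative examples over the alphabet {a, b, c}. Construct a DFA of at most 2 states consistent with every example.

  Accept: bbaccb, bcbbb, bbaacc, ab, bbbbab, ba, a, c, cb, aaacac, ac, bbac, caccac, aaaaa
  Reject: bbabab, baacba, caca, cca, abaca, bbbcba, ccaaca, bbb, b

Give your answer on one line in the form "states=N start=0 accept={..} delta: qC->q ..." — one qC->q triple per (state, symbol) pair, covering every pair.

states=2 start=0 accept={1} delta: 0a->1 0b->0 0c->1 1a->0 1b->1 1c->1

State merging on the prefix tree: take the shortest (then alphabetical) example prefix whose next move is undefined and point that move at state 0, else 1, else 2, ...; a target is out if some Accept/Reject pair would then sit in one state with the same input left (inseparable). If every existing state is out, open a new one.
a: 0a undefined. 0a->0: no, ab/b meet in 0 with "b" left. Open state 1: 0a->1.
b: 0b undefined. 0b->0: ok.
c: 0c undefined. 0c->0: no, bcbbb/bbb meet in 0. 0c->1: ok.
aa: 1a undefined. 1a->0: ok.
ab: 1b undefined. 1b->0: no, bcbbb/bbabab meet in 0. 1b->1: ok.
ac: 1c undefined. 1c->0: no, bbaccb/cca meet in 1. 1c->1: ok.
All examples now run through 2 states with every (state, symbol) defined. Accept strings end in {1}, Reject strings end in {0}; accept={1}.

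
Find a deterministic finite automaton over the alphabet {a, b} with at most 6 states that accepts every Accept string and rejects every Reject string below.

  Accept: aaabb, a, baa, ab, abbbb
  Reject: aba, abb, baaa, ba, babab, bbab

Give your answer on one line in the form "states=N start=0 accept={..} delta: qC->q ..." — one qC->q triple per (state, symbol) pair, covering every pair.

State merging on the prefix tree: take the shortest (then alphabetical) example prefix whose next move is undefined and point that move at state 0, else 1, else 2, ...; a target is out if some Accept/Reject pair would then sit in one state with the same input left (inseparable). If every existing state is out, open a new one.
a: 0a undefined. 0a->0: no, aaabb/abb meet in 0 with "bb" left. Open state 1: 0a->1.
b: 0b undefined. 0b->0: no, a/ba meet in 1. 0b->1: ok.
aa: 1a undefined. 1a->0: no, aaabb/abb meet in 1 with "bb" left. 1a->1: no, aaabb/abb meet in 1 with "bb" left. Open state 2: 1a->2.
ab: 1b undefined. 1b->0: no, a/aba meet in 1. 1b->1: no, a/abb meet in 1. 1b->2: no, baa/aba meet in 2 with "a" left. Open state 3: 1b->3.
aaa: 2a undefined. 2a->0: no, a/baaa meet in 1. 2a->1: no, aaabb/abb meet in 3 with "b" left. 2a->2: no, baa/baaa meet in 2. 2a->3: ok.
aba: 3a undefined. 3a->0: no, a/bbab meet in 1. 3a->1: no, a/aba meet in 1. 3a->2: ok.
abb: 3b undefined. 3b->0: ok.
bab: 2b undefined. 2b->0: no, baa/babab meet in 3. 2b->1: no, aaabb/babab meet in 1. 2b->2: ok.
All examples now run through 4 states with every (state, symbol) defined. Accept strings end in {1,3}, Reject strings end in {0,2}; accept={1,3}.

states=4 start=0 accept={1,3} delta: 0a->1 0b->1 1a->2 1b->3 2a->3 2b->2 3a->2 3b->0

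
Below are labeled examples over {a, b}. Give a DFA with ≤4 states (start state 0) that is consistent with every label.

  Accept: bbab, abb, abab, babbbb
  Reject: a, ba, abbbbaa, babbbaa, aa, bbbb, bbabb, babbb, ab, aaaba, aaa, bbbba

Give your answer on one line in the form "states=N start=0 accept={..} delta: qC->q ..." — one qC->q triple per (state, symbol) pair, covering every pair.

Fold the examples into a partial DFA from state 0: repeatedly fix the first undefined (state, symbol) met by the shortest-then-alphabetical prefix, trying targets in increasing order and rejecting any under which an Accept and a Reject string meet in one state with the same remainder; add a state when all current targets are rejected. Accepting states are where Accept strings end.
a: 0a undefined. 0a->0: ok.
b: 0b undefined. 0b->0: no, bbab/a meet in 0. Open state 1: 0b->1.
ba: 1a undefined. 1a->0: no, abab/ab meet in 1. 1a->1: ok.
bb: 1b undefined. 1b->0: no, bbab/ba meet in 1. 1b->1: no, bbab/ba meet in 1. Open state 2: 1b->2.
bba: 2a undefined. 2a->0: no, bbab/ba meet in 1. 2a->1: ok.
bbb: 2b undefined. 2b->0: ok.
All examples now run through 3 states with every (state, symbol) defined. Accept strings end in {2}, Reject strings end in {0,1}; accept={2}.

states=3 start=0 accept={2} delta: 0a->0 0b->1 1a->1 1b->2 2a->1 2b->0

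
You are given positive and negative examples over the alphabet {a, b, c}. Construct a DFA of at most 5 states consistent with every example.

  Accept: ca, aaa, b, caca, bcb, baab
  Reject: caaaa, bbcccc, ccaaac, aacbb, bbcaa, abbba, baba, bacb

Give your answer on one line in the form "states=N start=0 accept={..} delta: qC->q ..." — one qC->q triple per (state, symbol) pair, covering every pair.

Grow the machine one transition at a time. Run the examples from 0; the earliest place one falls off (shortest prefix, ties alphabetical) gets sent to the lowest-numbered state that keeps every Accept/Reject pair distinguishable — a pair clashes when both reach the same state with identical unread suffix — and to a fresh state only if none does.
a: 0a undefined. 0a->0: ok.
b: 0b undefined. 0b->0: no, aaa/abbba meet in 0. Open state 1: 0b->1.
c: 0c undefined. 0c->0: no, ca/caaaa meet in 0. 0c->1: ok.
ba: 1a undefined. 1a->0: no, ca/caaaa meet in 0. 1a->1: no, ca/caaaa meet in 1. Open state 2: 1a->2.
bb: 1b undefined. 1b->0: no, ca/abbba meet in 2. 1b->1: no, ca/abbba meet in 2. 1b->2: ok.
bc: 1c undefined. 1c->0: no, b/ccaaac meet in 1. 1c->1: ok.
baa: 2a undefined. 2a->0: no, aaa/caaaa meet in 0. 2a->1: no, b/caaaa meet in 1. 2a->2: no, ca/caaaa meet in 2. Open state 3: 2a->3.
bab: 2b undefined. 2b->0: no, aaa/aacbb meet in 0. 2b->1: no, ca/abbba meet in 2. 2b->2: no, ca/aacbb meet in 2. 2b->3: ok.
bac: 2c undefined. 2c->0: no, aaa/bbcaa meet in 0. 2c->1: no, ca/bacb meet in 2. 2c->2: no, ca/bbcccc meet in 2. 2c->3: no, caca/abbba meet in 3 with "a" left. Open state 4: 2c->4.
baab: 3b undefined. 3b->0: ok.
baba: 3a undefined. 3a->0: no, aaa/caaaa meet in 0. 3a->1: no, ca/caaaa meet in 2. 3a->2: no, ca/abbba meet in 2. 3a->3: ok.
bacb: 4b undefined. 4b->0: no, aaa/bacb meet in 0. 4b->1: no, b/bacb meet in 1. 4b->2: no, ca/bacb meet in 2. 4b->3: ok.
bbca: 4a undefined. 4a->0: no, aaa/bbcaa meet in 0. 4a->1: no, ca/bbcaa meet in 2. 4a->2: ok.
bbcc: 4c undefined. 4c->0: no, b/bbcccc meet in 1. 4c->1: no, b/bbcccc meet in 1. 4c->2: no, ca/bbcccc meet in 2. 4c->3: ok.
bbccc: 3c undefined. 3c->0: no, aaa/ccaaac meet in 0. 3c->1: no, b/bbcccc meet in 1. 3c->2: no, ca/ccaaac meet in 2. 3c->3: ok.
All examples now run through 5 states with every (state, symbol) defined. Accept strings end in {0,1,2}, Reject strings end in {3}; accept={0,1,2}.

states=5 start=0 accept={0,1,2} delta: 0a->0 0b->1 0c->1 1a->2 1b->2 1c->1 2a->3 2b->3 2c->4 3a->3 3b->0 3c->3 4a->2 4b->3 4c->3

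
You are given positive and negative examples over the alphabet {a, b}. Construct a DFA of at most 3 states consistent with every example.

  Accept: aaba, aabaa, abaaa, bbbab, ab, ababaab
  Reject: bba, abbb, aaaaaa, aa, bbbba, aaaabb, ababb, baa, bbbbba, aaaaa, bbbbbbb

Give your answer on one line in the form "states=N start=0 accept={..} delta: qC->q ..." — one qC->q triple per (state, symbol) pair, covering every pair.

State merging on the prefix tree: take the shortest (then alphabetical) example prefix whose next move is undefined and point that move at state 0, else 1, else 2, ...; a target is out if some Accept/Reject pair would then sit in one state with the same input left (inseparable). If every existing state is out, open a new one.
a: 0a undefined. 0a->0: no, aabaa/baa meet in 0 with "baa" left. Open state 1: 0a->1.
b: 0b undefined. 0b->0: ok.
aa: 1a undefined. 1a->0: no, aaba/bba meet in 1. 1a->1: ok.
ab: 1b undefined. 1b->0: no, aaba/bba meet in 1. 1b->1: no, aaba/bba meet in 1. Open state 2: 1b->2.
aba: 2a undefined. 2a->0: no, aaba/ababb meet in 0. 2a->1: no, aaba/bba meet in 1. 2a->2: ok.
abb: 2b undefined. 2b->0: ok.
All examples now run through 3 states with every (state, symbol) defined. Accept strings end in {2}, Reject strings end in {0,1}; accept={2}.

states=3 start=0 accept={2} delta: 0a->1 0b->0 1a->1 1b->2 2a->2 2b->0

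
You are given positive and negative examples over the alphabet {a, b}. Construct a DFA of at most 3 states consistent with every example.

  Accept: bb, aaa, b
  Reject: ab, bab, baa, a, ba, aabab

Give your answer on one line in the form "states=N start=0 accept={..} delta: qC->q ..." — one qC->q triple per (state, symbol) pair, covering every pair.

State merging on the prefix tree: take the shortest (then alphabetical) example prefix whose next move is undefined and point that move at state 0, else 1, else 2, ...; a target is out if some Accept/Reject pair would then sit in one state with the same input left (inseparable). If every existing state is out, open a new one.
a: 0a undefined. 0a->0: no, aaa/a meet in 0. Open state 1: 0a->1.
b: 0b undefined. 0b->0: ok.
aa: 1a undefined. 1a->0: no, bb/baa meet in 0. 1a->1: no, aaa/baa meet in 1. Open state 2: 1a->2.
ab: 1b undefined. 1b->0: no, bb/ab meet in 0. 1b->1: ok.
aaa: 2a undefined. 2a->0: ok.
aab: 2b undefined. 2b->0: ok.
All examples now run through 3 states with every (state, symbol) defined. Accept strings end in {0}, Reject strings end in {1,2}; accept={0}.

states=3 start=0 accept={0} delta: 0a->1 0b->0 1a->2 1b->1 2a->0 2b->0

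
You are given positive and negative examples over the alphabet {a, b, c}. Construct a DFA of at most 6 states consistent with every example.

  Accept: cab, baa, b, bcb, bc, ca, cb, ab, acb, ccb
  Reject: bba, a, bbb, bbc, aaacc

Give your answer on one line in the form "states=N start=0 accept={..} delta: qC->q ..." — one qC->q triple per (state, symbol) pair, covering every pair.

states=4 start=0 accept={1,3} delta: 0a->0 0b->1 0c->2 1a->1 1b->3 1c->1 2a->1 2b->1 2c->0 3a->0 3b->0 3c->0

Grow the machine one transition at a time. Run the examples from 0; the earliest place one falls off (shortest prefix, ties alphabetical) gets sent to the lowest-numbered state that keeps every Accept/Reject pair distinguishable — a pair clashes when both reach the same state with identical unread suffix — and to a fresh state only if none does.
a: 0a undefined. 0a->0: ok.
b: 0b undefined. 0b->0: no, baa/bba meet in 0. Open state 1: 0b->1.
c: 0c undefined. 0c->0: no, ca/a meet in 0. 0c->1: no, bc/aaacc meet in 1 with "c" left. Open state 2: 0c->2.
ba: 1a undefined. 1a->0: no, baa/a meet in 0. 1a->1: ok.
bb: 1b undefined. 1b->0: no, baa/bbb meet in 1. 1b->1: no, baa/bba meet in 1. 1b->2: no, ca/bba meet in 2 with "a" left. Open state 3: 1b->3.
bc: 1c undefined. 1c->0: no, bc/a meet in 0. 1c->1: ok.
ca: 2a undefined. 2a->0: no, ca/a meet in 0. 2a->1: ok.
cb: 2b undefined. 2b->0: no, cb/a meet in 0. 2b->1: ok.
cc: 2c undefined. 2c->0: ok.
bba: 3a undefined. 3a->0: ok.
bbb: 3b undefined. 3b->0: ok.
bbc: 3c undefined. 3c->0: ok.
All examples now run through 4 states with every (state, symbol) defined. Accept strings end in {1,3}, Reject strings end in {0}; accept={1,3}.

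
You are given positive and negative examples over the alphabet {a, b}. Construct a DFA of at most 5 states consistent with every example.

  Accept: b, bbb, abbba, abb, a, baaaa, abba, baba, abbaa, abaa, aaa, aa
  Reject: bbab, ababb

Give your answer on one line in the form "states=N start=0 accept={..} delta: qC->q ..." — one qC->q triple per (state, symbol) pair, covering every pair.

states=4 start=0 accept={0,1,2} delta: 0a->0 0b->1 1a->2 1b->1 2a->0 2b->3 3a->0 3b->3

State merging on the prefix tree: take the shortest (then alphabetical) example prefix whose next move is undefined and point that move at state 0, else 1, else 2, ...; a target is out if some Accept/Reject pair would then sit in one state with the same input left (inseparable). If every existing state is out, open a new one.
a: 0a undefined. 0a->0: ok.
b: 0b undefined. 0b->0: no, b/bbab meet in 0. Open state 1: 0b->1.
ba: 1a undefined. 1a->0: no, abb/ababb meet in 1 with "b" left. 1a->1: no, bbb/ababb meet in 1 with "bb" left. Open state 2: 1a->2.
bb: 1b undefined. 1b->0: no, b/bbab meet in 1. 1b->1: ok.
baa: 2a undefined. 2a->0: ok.
bab: 2b undefined. 2b->0: no, b/ababb meet in 1. 2b->1: no, b/bbab meet in 1. 2b->2: no, abbba/bbab meet in 2. Open state 3: 2b->3.
baba: 3a undefined. 3a->0: ok.
ababb: 3b undefined. 3b->0: no, a/ababb meet in 0. 3b->1: no, b/ababb meet in 1. 3b->2: no, abbba/ababb meet in 2. 3b->3: ok.
All examples now run through 4 states with every (state, symbol) defined. Accept strings end in {0,1,2}, Reject strings end in {3}; accept={0,1,2}.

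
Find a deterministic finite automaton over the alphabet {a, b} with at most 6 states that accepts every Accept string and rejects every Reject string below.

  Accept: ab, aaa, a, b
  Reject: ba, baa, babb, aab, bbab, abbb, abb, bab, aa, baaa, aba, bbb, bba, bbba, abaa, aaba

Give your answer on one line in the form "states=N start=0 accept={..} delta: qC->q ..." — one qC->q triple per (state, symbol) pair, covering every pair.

states=5 start=0 accept={0,1,2} delta: 0a->1 0b->2 1a->3 1b->2 2a->4 2b->4 3a->0 3b->4 4a->4 4b->4

State merging on the prefix tree: take the shortest (then alphabetical) example prefix whose next move is undefined and point that move at state 0, else 1, else 2, ...; a target is out if some Accept/Reject pair would then sit in one state with the same input left (inseparable). If every existing state is out, open a new one.
a: 0a undefined. 0a->0: no, ab/aab meet in 0 with "b" left. Open state 1: 0a->1.
b: 0b undefined. 0b->0: no, ab/bbab meet in 1 with "b" left. 0b->1: no, aaa/baa meet in 1 with "aa" left. Open state 2: 0b->2.
aa: 1a undefined. 1a->0: no, b/aab meet in 2. 1a->1: no, ab/aab meet in 1 with "b" left. 1a->2: no, aaa/ba meet in 2 with "a" left. Open state 3: 1a->3.
ab: 1b undefined. 1b->0: no, a/aba meet in 1. 1b->1: no, ab/abbb meet in 1. 1b->2: ok.
ba: 2a undefined. 2a->0: no, ab/bab meet in 2. 2a->1: no, ab/bab meet in 2. 2a->2: no, ab/ba meet in 2. 2a->3: no, aaa/baa meet in 3 with "a" left. Open state 4: 2a->4.
bb: 2b undefined. 2b->0: no, ab/bbab meet in 2. 2b->1: no, ab/abbb meet in 2. 2b->2: no, ab/abbb meet in 2. 2b->3: no, aaa/bba meet in 3 with "a" left. 2b->4: ok.
aaa: 3a undefined. 3a->0: ok.
aab: 3b undefined. 3b->0: no, aaa/aab meet in 0. 3b->1: no, a/aab meet in 1. 3b->2: no, ab/aab meet in 2. 3b->3: no, aaa/aaba meet in 0. 3b->4: ok.
baa: 4a undefined. 4a->0: no, ab/bbab meet in 2. 4a->1: no, ab/bbab meet in 2. 4a->2: no, ab/baa meet in 2. 4a->3: no, aaa/baaa meet in 0. 4a->4: ok.
bab: 4b undefined. 4b->0: no, ab/babb meet in 2. 4b->1: no, ab/babb meet in 2. 4b->2: no, ab/bbab meet in 2. 4b->3: no, aaa/bbba meet in 0. 4b->4: ok.
All examples now run through 5 states with every (state, symbol) defined. Accept strings end in {0,1,2}, Reject strings end in {3,4}; accept={0,1,2}.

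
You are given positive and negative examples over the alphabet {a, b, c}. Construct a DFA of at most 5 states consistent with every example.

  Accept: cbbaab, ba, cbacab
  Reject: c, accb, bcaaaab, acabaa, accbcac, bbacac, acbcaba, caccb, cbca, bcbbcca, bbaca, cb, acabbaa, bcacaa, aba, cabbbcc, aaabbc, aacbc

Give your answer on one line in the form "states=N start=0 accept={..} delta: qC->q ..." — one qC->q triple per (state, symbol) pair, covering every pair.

State merging on the prefix tree: take the shortest (then alphabetical) example prefix whose next move is undefined and point that move at state 0, else 1, else 2, ...; a target is out if some Accept/Reject pair would then sit in one state with the same input left (inseparable). If every existing state is out, open a new one.
a: 0a undefined. 0a->0: no, ba/aba meet in 0 with "ba" left. Open state 1: 0a->1.
b: 0b undefined. 0b->0: ok.
c: 0c undefined. 0c->0: no, ba/cbca meet in 1. 0c->1: no, ba/c meet in 1. Open state 2: 0c->2.
aa: 1a undefined. 1a->0: ok.
ab: 1b undefined. 1b->0: no, ba/aba meet in 1. 1b->1: ok.
ac: 1c undefined. 1c->0: no, ba/acabaa meet in 1. 1c->1: no, ba/accb meet in 1. 1c->2: ok.
ca: 2a undefined. 2a->0: no, ba/bcaaaab meet in 1. 2a->1: no, ba/acabaa meet in 1. 2a->2: ok.
cb: 2b undefined. 2b->0: no, cbbaab/bcaaaab meet in 0. 2b->1: no, cbbaab/bcaaaab meet in 1. 2b->2: no, cbbaab/c meet in 2. Open state 3: 2b->3.
acc: 2c undefined. 2c->0: ok.
cba: 3a undefined. 3a->0: no, ba/acabaa meet in 1. 3a->1: no, cbacab/bcaaaab meet in 3. 3a->2: ok.
cbb: 3b undefined. 3b->0: no, cbbaab/accb meet in 0. 3b->1: no, cbbaab/bcbbcca meet in 1. 3b->2: no, cbbaab/bcaaaab meet in 3. 3b->3: no, cbbaab/bcaaaab meet in 3. Open state 4: 3b->4.
cbc: 3c undefined. 3c->0: no, ba/cbca meet in 1. 3c->1: no, ba/acbcaba meet in 1. 3c->2: ok.
cbba: 4a undefined. 4a->0: no, cbbaab/acabbaa meet in 1. 4a->1: no, cbbaab/accb meet in 0. 4a->2: no, cbbaab/bcaaaab meet in 3. 4a->3: no, cbbaab/bcaaaab meet in 3. 4a->4: ok.
bcbbc: 4c undefined. 4c->0: ok.
cabbb: 4b undefined. 4b->0: no, cbbaab/accb meet in 0. 4b->1: ok.
All examples now run through 5 states with every (state, symbol) defined. Accept strings end in {1}, Reject strings end in {0,2,3,4}; accept={1}.

states=5 start=0 accept={1} delta: 0a->1 0b->0 0c->2 1a->0 1b->1 1c->2 2a->2 2b->3 2c->0 3a->2 3b->4 3c->2 4a->4 4b->1 4c->0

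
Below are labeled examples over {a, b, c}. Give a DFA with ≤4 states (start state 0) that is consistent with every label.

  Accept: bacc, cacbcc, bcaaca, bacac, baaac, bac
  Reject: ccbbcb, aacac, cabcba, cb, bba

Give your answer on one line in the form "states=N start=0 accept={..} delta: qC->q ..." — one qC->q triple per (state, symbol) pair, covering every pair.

Fold the examples into a partial DFA from state 0: repeatedly fix the first undefined (state, symbol) met by the shortest-then-alphabetical prefix, trying targets in increasing order and rejecting any under which an Accept and a Reject string meet in one state with the same remainder; add a state when all current targets are rejected. Accepting states are where Accept strings end.
a: 0a undefined. 0a->0: ok.
b: 0b undefined. 0b->0: no, bacac/aacac meet in 0 with "cac" left. Open state 1: 0b->1.
c: 0c undefined. 0c->0: ok.
ba: 1a undefined. 1a->0: no, bacc/aacac meet in 0. 1a->1: ok.
bb: 1b undefined. 1b->0: ok.
bc: 1c undefined. 1c->0: no, bacc/aacac meet in 0. 1c->1: no, bacc/ccbbcb meet in 1. Open state 2: 1c->2.
bca: 2a undefined. 2a->0: no, bcaaca/aacac meet in 0. 2a->1: no, bcaaca/ccbbcb meet in 1. 2a->2: ok.
bacc: 2c undefined. 2c->0: no, bacc/aacac meet in 0. 2c->1: no, bacc/ccbbcb meet in 1. 2c->2: ok.
cabcb: 2b undefined. 2b->0: ok.
All examples now run through 3 states with every (state, symbol) defined. Accept strings end in {2}, Reject strings end in {0,1}; accept={2}.

states=3 start=0 accept={2} delta: 0a->0 0b->1 0c->0 1a->1 1b->0 1c->2 2a->2 2b->0 2c->2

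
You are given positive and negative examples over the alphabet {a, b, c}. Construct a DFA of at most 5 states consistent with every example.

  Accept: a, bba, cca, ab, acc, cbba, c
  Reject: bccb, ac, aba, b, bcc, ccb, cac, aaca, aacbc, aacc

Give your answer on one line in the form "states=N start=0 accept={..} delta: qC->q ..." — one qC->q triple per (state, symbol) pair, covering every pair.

Grow the machine one transition at a time. Run the examples from 0; the earliest place one falls off (shortest prefix, ties alphabetical) gets sent to the lowest-numbered state that keeps every Accept/Reject pair distinguishable — a pair clashes when both reach the same state with identical unread suffix — and to a fresh state only if none does.
a: 0a undefined. 0a->0: no, ab/b meet in 0 with "b" left. Open state 1: 0a->1.
b: 0b undefined. 0b->0: ok.
c: 0c undefined. 0c->0: no, c/bccb meet in 0. 0c->1: ok.
aa: 1a undefined. 1a->0: no, a/cac meet in 1. 1a->1: no, cca/aaca meet in 1 with "ca" left. Open state 2: 1a->2.
ab: 1b undefined. 1b->0: no, a/aba meet in 1. 1b->1: no, cbba/aba meet in 2. 1b->2: ok.
ac: 1c undefined. 1c->0: ok.
aac: 2c undefined. 2c->0: no, a/aaca meet in 1. 2c->1: no, a/cac meet in 1. 2c->2: no, ab/cac meet in 2. Open state 3: 2c->3.
aba: 2a undefined. 2a->0: ok.
cbb: 2b undefined. 2b->0: ok.
aaca: 3a undefined. 3a->0: ok.
aacb: 3b undefined. 3b->0: no, a/aacbc meet in 1. 3b->1: ok.
aacc: 3c undefined. 3c->0: ok.
All examples now run through 4 states with every (state, symbol) defined. Accept strings end in {1,2}, Reject strings end in {0,3}; accept={1,2}.

states=4 start=0 accept={1,2} delta: 0a->1 0b->0 0c->1 1a->2 1b->2 1c->0 2a->0 2b->0 2c->3 3a->0 3b->1 3c->0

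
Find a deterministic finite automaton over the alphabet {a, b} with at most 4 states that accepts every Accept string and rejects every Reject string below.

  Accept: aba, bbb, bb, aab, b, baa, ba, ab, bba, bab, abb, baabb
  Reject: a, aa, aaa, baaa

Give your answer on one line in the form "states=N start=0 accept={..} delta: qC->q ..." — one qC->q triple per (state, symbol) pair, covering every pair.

Grow the machine one transition at a time. Run the examples from 0; the earliest place one falls off (shortest prefix, ties alphabetical) gets sent to the lowest-numbered state that keeps every Accept/Reject pair distinguishable — a pair clashes when both reach the same state with identical unread suffix — and to a fresh state only if none does.
a: 0a undefined. 0a->0: ok.
b: 0b undefined. 0b->0: no, aba/a meet in 0. Open state 1: 0b->1.
ba: 1a undefined. 1a->0: no, aba/a meet in 0. 1a->1: no, aba/baaa meet in 1. Open state 2: 1a->2.
bb: 1b undefined. 1b->0: no, bb/a meet in 0. 1b->1: ok.
baa: 2a undefined. 2a->0: no, baa/a meet in 0. 2a->1: no, aba/baaa meet in 2. 2a->2: no, aba/baaa meet in 2. Open state 3: 2a->3.
bab: 2b undefined. 2b->0: no, bab/a meet in 0. 2b->1: ok.
baaa: 3a undefined. 3a->0: ok.
baab: 3b undefined. 3b->0: ok.
All examples now run through 4 states with every (state, symbol) defined. Accept strings end in {1,2,3}, Reject strings end in {0}; accept={1,2,3}.

states=4 start=0 accept={1,2,3} delta: 0a->0 0b->1 1a->2 1b->1 2a->3 2b->1 3a->0 3b->0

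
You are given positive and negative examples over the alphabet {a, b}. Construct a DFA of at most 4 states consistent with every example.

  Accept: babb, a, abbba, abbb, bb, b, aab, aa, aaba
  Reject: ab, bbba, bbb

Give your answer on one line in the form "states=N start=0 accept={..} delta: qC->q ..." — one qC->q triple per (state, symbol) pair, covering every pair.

Grow the machine one transition at a time. Run the examples from 0; the earliest place one falls off (shortest prefix, ties alphabetical) gets sent to the lowest-numbered state that keeps every Accept/Reject pair distinguishable — a pair clashes when both reach the same state with identical unread suffix — and to a fresh state only if none does.
a: 0a undefined. 0a->0: no, abbba/bbba meet in 0 with "bbba" left. Open state 1: 0a->1.
b: 0b undefined. 0b->0: no, a/bbba meet in 1. 0b->1: no, bb/ab meet in 1 with "b" left. Open state 2: 0b->2.
aa: 1a undefined. 1a->0: ok.
ab: 1b undefined. 1b->0: no, aa/ab meet in 0. 1b->1: no, a/ab meet in 1. 1b->2: no, abbba/bbba meet in 2 with "bba" left. Open state 3: 1b->3.
ba: 2a undefined. 2a->0: ok.
bb: 2b undefined. 2b->0: no, babb/bbba meet in 0. 2b->1: ok.
abb: 3b undefined. 3b->0: ok.
bbba: 3a undefined. 3a->0: no, abbba/bbba meet in 0. 3a->1: no, babb/bbba meet in 1. 3a->2: no, abbb/bbba meet in 2. 3a->3: ok.
All examples now run through 4 states with every (state, symbol) defined. Accept strings end in {0,1,2}, Reject strings end in {3}; accept={0,1,2}.

states=4 start=0 accept={0,1,2} delta: 0a->1 0b->2 1a->0 1b->3 2a->0 2b->1 3a->3 3b->0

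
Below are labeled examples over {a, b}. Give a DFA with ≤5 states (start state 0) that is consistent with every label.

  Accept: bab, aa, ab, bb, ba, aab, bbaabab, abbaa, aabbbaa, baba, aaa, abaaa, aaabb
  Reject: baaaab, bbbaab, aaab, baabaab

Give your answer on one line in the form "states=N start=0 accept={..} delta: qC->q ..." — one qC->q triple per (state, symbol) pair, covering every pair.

Fold the examples into a partial DFA from state 0: repeatedly fix the first undefined (state, symbol) met by the shortest-then-alphabetical prefix, trying targets in increasing order and rejecting any under which an Accept and a Reject string meet in one state with the same remainder; add a state when all current targets are rejected. Accepting states are where Accept strings end.
a: 0a undefined. 0a->0: no, ab/aaab meet in 0 with "b" left. Open state 1: 0a->1.
b: 0b undefined. 0b->0: no, aab/bbbaab meet in 1 with "ab" left. 0b->1: ok.
aa: 1a undefined. 1a->0: no, ab/baaaab meet in 1 with "b" left. 1a->1: no, bab/baaaab meet in 1 with "b" left. Open state 2: 1a->2.
ab: 1b undefined. 1b->0: ok.
aaa: 2a undefined. 2a->0: no, bab/baaaab meet in 2 with "b" left. 2a->1: no, bab/baabaab meet in 2 with "b" left. 2a->2: no, bab/baaaab meet in 2 with "b" left. Open state 3: 2a->3.
aab: 2b undefined. 2b->0: ok.
aaab: 3b undefined. 3b->0: no, bab/bbbaab meet in 0. 3b->1: no, baba/bbbaab meet in 1. 3b->2: no, aa/bbbaab meet in 2. 3b->3: no, abbaa/bbbaab meet in 3. Open state 4: 3b->4.
baaa: 3a undefined. 3a->0: no, bab/baaaab meet in 0. 3a->1: no, bab/baaaab meet in 0. 3a->2: ok.
aaabb: 4b undefined. 4b->0: ok.
baaba: 4a undefined. 4a->0: no, bab/baabaab meet in 0. 4a->1: no, bab/baabaab meet in 0. 4a->2: ok.
All examples now run through 5 states with every (state, symbol) defined. Accept strings end in {0,1,2,3}, Reject strings end in {4}; accept={0,1,2,3}.

states=5 start=0 accept={0,1,2,3} delta: 0a->1 0b->1 1a->2 1b->0 2a->3 2b->0 3a->2 3b->4 4a->2 4b->0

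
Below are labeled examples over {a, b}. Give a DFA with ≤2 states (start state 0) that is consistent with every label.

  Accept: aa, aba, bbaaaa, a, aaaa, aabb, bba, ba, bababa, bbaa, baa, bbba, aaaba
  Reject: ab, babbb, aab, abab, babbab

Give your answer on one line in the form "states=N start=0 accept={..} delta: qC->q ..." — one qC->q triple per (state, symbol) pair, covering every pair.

states=2 start=0 accept={0} delta: 0a->0 0b->1 1a->0 1b->0

State merging on the prefix tree: take the shortest (then alphabetical) example prefix whose next move is undefined and point that move at state 0, else 1, else 2, ...; a target is out if some Accept/Reject pair would then sit in one state with the same input left (inseparable). If every existing state is out, open a new one.
a: 0a undefined. 0a->0: ok.
b: 0b undefined. 0b->0: no, aa/ab meet in 0. Open state 1: 0b->1.
ba: 1a undefined. 1a->0: ok.
bb: 1b undefined. 1b->0: ok.
All examples now run through 2 states with every (state, symbol) defined. Accept strings end in {0}, Reject strings end in {1}; accept={0}.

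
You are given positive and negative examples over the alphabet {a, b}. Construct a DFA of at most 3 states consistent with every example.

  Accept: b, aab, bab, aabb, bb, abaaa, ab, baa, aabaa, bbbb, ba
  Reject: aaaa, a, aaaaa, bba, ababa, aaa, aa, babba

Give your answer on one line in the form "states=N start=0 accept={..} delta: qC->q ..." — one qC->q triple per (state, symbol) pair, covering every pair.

State merging on the prefix tree: take the shortest (then alphabetical) example prefix whose next move is undefined and point that move at state 0, else 1, else 2, ...; a target is out if some Accept/Reject pair would then sit in one state with the same input left (inseparable). If every existing state is out, open a new one.
a: 0a undefined. 0a->0: ok.
b: 0b undefined. 0b->0: no, b/aaaa meet in 0. Open state 1: 0b->1.
ba: 1a undefined. 1a->0: no, abaaa/aaaa meet in 0. 1a->1: ok.
bb: 1b undefined. 1b->0: no, b/babba meet in 1. 1b->1: no, b/bba meet in 1. Open state 2: 1b->2.
bba: 2a undefined. 2a->0: ok.
bbb: 2b undefined. 2b->0: ok.
All examples now run through 3 states with every (state, symbol) defined. Accept strings end in {1,2}, Reject strings end in {0}; accept={1,2}.

states=3 start=0 accept={1,2} delta: 0a->0 0b->1 1a->1 1b->2 2a->0 2b->0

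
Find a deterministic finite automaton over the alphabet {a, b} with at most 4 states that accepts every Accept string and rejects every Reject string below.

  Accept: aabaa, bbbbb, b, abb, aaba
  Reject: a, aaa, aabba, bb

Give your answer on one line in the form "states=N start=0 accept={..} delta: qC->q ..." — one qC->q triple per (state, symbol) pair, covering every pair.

states=3 start=0 accept={2} delta: 0a->1 0b->2 1a->0 1b->0 2a->2 2b->0

State merging on the prefix tree: take the shortest (then alphabetical) example prefix whose next move is undefined and point that move at state 0, else 1, else 2, ...; a target is out if some Accept/Reject pair would then sit in one state with the same input left (inseparable). If every existing state is out, open a new one.
a: 0a undefined. 0a->0: no, abb/bb meet in 0 with "bb" left. Open state 1: 0a->1.
b: 0b undefined. 0b->0: no, bbbbb/bb meet in 0. 0b->1: no, b/a meet in 1. Open state 2: 0b->2.
aa: 1a undefined. 1a->0: ok.
ab: 1b undefined. 1b->0: ok.
bb: 2b undefined. 2b->0: ok.
aaba: 2a undefined. 2a->0: no, aabaa/a meet in 1. 2a->1: no, aabaa/bb meet in 0. 2a->2: ok.
All examples now run through 3 states with every (state, symbol) defined. Accept strings end in {2}, Reject strings end in {0,1}; accept={2}.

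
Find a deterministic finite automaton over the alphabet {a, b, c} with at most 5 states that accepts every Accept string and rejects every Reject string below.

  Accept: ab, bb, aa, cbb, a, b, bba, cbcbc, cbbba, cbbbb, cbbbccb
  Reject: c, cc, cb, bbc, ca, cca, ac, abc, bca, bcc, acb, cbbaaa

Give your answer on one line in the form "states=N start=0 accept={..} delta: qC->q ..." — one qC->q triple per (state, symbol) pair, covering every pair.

Fold the examples into a partial DFA from state 0: repeatedly fix the first undefined (state, symbol) met by the shortest-then-alphabetical prefix, trying targets in increasing order and rejecting any under which an Accept and a Reject string meet in one state with the same remainder; add a state when all current targets are rejected. Accepting states are where Accept strings end.
a: 0a undefined. 0a->0: ok.
b: 0b undefined. 0b->0: ok.
c: 0c undefined. 0c->0: no, ab/c meet in 0. Open state 1: 0c->1.
ca: 1a undefined. 1a->0: no, ab/ca meet in 0. 1a->1: ok.
cb: 1b undefined. 1b->0: no, ab/cb meet in 0. 1b->1: no, cbb/c meet in 1. Open state 2: 1b->2.
cc: 1c undefined. 1c->0: no, ab/cc meet in 0. 1c->1: ok.
cbb: 2b undefined. 2b->0: no, ab/cbbaaa meet in 0. 2b->1: no, cbb/c meet in 1. 2b->2: no, cbb/cb meet in 2. Open state 3: 2b->3.
cbc: 2c undefined. 2c->0: no, cbcbc/c meet in 1. 2c->1: no, cbcbc/c meet in 1. 2c->2: ok.
cbba: 3a undefined. 3a->0: no, ab/cbbaaa meet in 0. 3a->1: ok.
cbbb: 3b undefined. 3b->0: no, cbbbccb/cb meet in 2. 3b->1: no, cbbba/c meet in 1. 3b->2: ok.
cbbba: 2a undefined. 2a->0: ok.
cbcbc: 3c undefined. 3c->0: ok.
All examples now run through 4 states with every (state, symbol) defined. Accept strings end in {0,3}, Reject strings end in {1,2}; accept={0,3}.

states=4 start=0 accept={0,3} delta: 0a->0 0b->0 0c->1 1a->1 1b->2 1c->1 2a->0 2b->3 2c->2 3a->1 3b->2 3c->0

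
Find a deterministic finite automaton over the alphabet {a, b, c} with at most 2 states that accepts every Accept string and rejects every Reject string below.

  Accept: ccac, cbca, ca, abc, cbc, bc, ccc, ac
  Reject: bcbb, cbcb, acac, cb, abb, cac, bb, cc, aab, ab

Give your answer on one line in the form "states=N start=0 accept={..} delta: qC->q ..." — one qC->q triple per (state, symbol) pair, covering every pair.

states=2 start=0 accept={1} delta: 0a->0 0b->0 0c->1 1a->1 1b->0 1c->0

State merging on the prefix tree: take the shortest (then alphabetical) example prefix whose next move is undefined and point that move at state 0, else 1, else 2, ...; a target is out if some Accept/Reject pair would then sit in one state with the same input left (inseparable). If every existing state is out, open a new one.
a: 0a undefined. 0a->0: ok.
b: 0b undefined. 0b->0: ok.
c: 0c undefined. 0c->0: no, ccac/bcbb meet in 0. Open state 1: 0c->1.
ca: 1a undefined. 1a->0: no, ca/abb meet in 0. 1a->1: ok.
cb: 1b undefined. 1b->0: ok.
cc: 1c undefined. 1c->0: ok.
All examples now run through 2 states with every (state, symbol) defined. Accept strings end in {1}, Reject strings end in {0}; accept={1}.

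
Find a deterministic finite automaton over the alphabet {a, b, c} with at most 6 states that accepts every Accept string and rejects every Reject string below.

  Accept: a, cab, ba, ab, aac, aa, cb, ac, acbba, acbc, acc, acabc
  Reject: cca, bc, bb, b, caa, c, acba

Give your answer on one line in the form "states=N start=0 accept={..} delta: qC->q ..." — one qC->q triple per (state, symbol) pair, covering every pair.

Grow the machine one transition at a time. Run the examples from 0; the earliest place one falls off (shortest prefix, ties alphabetical) gets sent to the lowest-numbered state that keeps every Accept/Reject pair distinguishable — a pair clashes when both reach the same state with identical unread suffix — and to a fresh state only if none does.
a: 0a undefined. 0a->0: no, ab/b meet in 0 with "b" left. Open state 1: 0a->1.
b: 0b undefined. 0b->0: ok.
c: 0c undefined. 0c->0: no, a/cca meet in 1. 0c->1: no, a/bc meet in 1. Open state 2: 0c->2.
aa: 1a undefined. 1a->0: no, aac/bc meet in 2. 1a->1: ok.
ab: 1b undefined. 1b->0: no, ab/bb meet in 0. 1b->1: ok.
ac: 1c undefined. 1c->0: no, a/acba meet in 1. 1c->1: no, a/acba meet in 1. 1c->2: no, aac/bc meet in 2. Open state 3: 1c->3.
ca: 2a undefined. 2a->0: no, a/caa meet in 1. 2a->1: no, a/caa meet in 1. 2a->2: ok.
cb: 2b undefined. 2b->0: no, cab/bb meet in 0. 2b->1: ok.
cc: 2c undefined. 2c->0: no, a/cca meet in 1. 2c->1: no, a/cca meet in 1. 2c->2: ok.
aca: 3a undefined. 3a->0: no, acabc/cca meet in 2. 3a->1: ok.
acb: 3b undefined. 3b->0: no, a/acba meet in 1. 3b->1: no, a/acba meet in 1. 3b->2: no, acbc/cca meet in 2. 3b->3: no, a/acba meet in 1. Open state 4: 3b->4.
acc: 3c undefined. 3c->0: no, acc/bb meet in 0. 3c->1: ok.
acba: 4a undefined. 4a->0: ok.
acbb: 4b undefined. 4b->0: ok.
acbc: 4c undefined. 4c->0: no, acbc/bb meet in 0. 4c->1: ok.
All examples now run through 5 states with every (state, symbol) defined. Accept strings end in {1,3}, Reject strings end in {0,2}; accept={1,3}.

states=5 start=0 accept={1,3} delta: 0a->1 0b->0 0c->2 1a->1 1b->1 1c->3 2a->2 2b->1 2c->2 3a->1 3b->4 3c->1 4a->0 4b->0 4c->1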